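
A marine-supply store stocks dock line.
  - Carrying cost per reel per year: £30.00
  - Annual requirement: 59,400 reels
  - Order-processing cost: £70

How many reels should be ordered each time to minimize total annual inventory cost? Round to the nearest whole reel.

526 reels

Optimal lot size Q* = (2 × 59,400 × £70 / £30)^½ ≈ 526.50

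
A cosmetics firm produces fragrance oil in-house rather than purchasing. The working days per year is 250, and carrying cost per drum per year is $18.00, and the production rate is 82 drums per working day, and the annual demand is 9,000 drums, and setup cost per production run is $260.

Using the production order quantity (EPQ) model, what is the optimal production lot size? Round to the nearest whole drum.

d = 9,000/250 = 36.0000 drums/day;  effective holding cost H(1 − d/p) = 18·(1 − 36.0000/82) = 10.09756
Q* = √(2DS / H_eff) = √(2·9,000·260 / 10.09756) ≈ 680.79

681 drums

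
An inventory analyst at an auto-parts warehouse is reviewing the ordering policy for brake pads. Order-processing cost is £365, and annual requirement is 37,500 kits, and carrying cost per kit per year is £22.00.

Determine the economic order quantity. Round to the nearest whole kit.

Optimal lot size Q* = (2 × 37,500 × £365 / £22)^½ ≈ 1,115.49

1,115 kits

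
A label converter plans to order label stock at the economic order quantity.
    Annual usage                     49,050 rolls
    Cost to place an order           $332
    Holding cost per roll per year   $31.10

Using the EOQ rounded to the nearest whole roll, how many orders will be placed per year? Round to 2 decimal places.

47.95 orders per year

Optimal lot size Q* = (2 × 49,050 × $332 / $31.1)^½ ≈ 1,023.35 → Q = 1,023
Orders per year = D/Q = 49,050 / 1,023 = 47.947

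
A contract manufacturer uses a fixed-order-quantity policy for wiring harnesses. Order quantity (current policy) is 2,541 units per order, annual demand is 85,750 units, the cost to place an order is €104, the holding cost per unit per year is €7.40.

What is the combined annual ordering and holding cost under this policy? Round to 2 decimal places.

Orders/yr = 85,750/2,541 = 33.747; ordering cost = 33.747 × €104 = €3,509.64
Average inventory = 2,541/2 = 1270.5; holding cost = 1270.5 × €7.4 = €9,401.70
Total = €3,509.64 + €9,401.70 = €12,911.34

€12,911.34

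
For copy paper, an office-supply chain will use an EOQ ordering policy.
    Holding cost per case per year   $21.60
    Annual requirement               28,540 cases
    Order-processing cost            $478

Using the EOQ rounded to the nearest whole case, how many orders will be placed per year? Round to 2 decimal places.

25.39 orders per year

EOQ = √(2DS/H) = √(2 × 28,540 × 478 / 21.6)
    = √(1,263,159.26) ≈ 1,123.90 → Q = 1,124
N = D/Q = 28,540/1,124 ≈ 25.391 orders/yr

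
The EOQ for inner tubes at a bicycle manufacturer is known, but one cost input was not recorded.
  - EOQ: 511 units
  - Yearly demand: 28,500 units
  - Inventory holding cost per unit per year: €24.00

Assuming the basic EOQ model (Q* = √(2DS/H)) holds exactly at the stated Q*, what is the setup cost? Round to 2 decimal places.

€109.95

From Q* = √(2DS/H) ⇒ Q*² = 2DS/H.
S = Q²H / (2D) = 511² × 24 / (2 × 28,500) = 109.9457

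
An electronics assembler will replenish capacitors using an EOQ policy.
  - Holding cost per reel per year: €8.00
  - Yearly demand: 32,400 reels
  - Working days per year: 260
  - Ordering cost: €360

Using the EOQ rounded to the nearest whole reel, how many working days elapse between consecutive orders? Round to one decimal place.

13.7 days

Q* = √(2·D·S / H) = √(2·32,400·360 / 8) = √2,916,000.0 ≈ 1,707.63 → Q = 1,708 reels
Days between orders = 260 / (D/Q) = 260 / 18.970 ≈ 13.706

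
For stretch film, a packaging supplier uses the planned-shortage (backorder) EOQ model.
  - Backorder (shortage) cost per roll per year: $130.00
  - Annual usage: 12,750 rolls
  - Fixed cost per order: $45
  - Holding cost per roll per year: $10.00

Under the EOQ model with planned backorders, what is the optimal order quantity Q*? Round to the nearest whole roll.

Basic EOQ = √(2·12,750·45/10) = 338.748
Backorder adjustment √((H+b)/b) = √((10+130)/130) = 1.0377
Q* = 338.748 × 1.0377 ≈ 351.54

352 rolls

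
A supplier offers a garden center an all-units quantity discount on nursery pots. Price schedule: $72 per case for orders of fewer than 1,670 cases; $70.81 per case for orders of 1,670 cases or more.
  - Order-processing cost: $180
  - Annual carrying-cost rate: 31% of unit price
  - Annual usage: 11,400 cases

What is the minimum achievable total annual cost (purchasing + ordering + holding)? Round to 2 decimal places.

$826,791.91

H₁ = 31%×$72 = $22.3200;  H₂ = 31%×$70.81 = $21.9511
EOQ₁ = √(2×11,400×180/22.3200) = 428.80  (< 1,670, feasible at tier 1)
EOQ₂ = √(2×11,400×180/21.9511) = 432.39  (< 1,670 → use Q = 1,670 at tier-2 price)
TC(tier 1 (EOQ₁), Q≈428.8) = $830,370.86
TC(tier 2, Q≈1,670.0) = $826,791.91
Minimum at tier 2: $826,791.91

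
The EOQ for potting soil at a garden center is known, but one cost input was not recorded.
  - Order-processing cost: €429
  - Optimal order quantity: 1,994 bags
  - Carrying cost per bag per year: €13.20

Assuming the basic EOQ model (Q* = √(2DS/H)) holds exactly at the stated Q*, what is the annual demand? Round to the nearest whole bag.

61,170 bags per year

From Q* = √(2DS/H) ⇒ Q*² = 2DS/H.
D = Q²H / (2S) = 1,994² × 13.2 / (2 × 429) = 61,169.78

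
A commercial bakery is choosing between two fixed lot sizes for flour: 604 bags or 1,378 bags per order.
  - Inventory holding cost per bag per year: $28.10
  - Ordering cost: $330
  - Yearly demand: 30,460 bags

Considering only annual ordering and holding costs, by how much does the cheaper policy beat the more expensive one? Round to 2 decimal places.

$1,527.13

Annual cost at Q: ordering D·S/Q plus holding Q·H/2.
TC(604) = (30,460/604)×330 + (604/2)×28.1 = $25,128.25
TC(1,378) = (30,460/1,378)×330 + (1,378/2)×28.1 = $26,655.38
|ΔTC| = |$25,128.25 − $26,655.38| = $1,527.13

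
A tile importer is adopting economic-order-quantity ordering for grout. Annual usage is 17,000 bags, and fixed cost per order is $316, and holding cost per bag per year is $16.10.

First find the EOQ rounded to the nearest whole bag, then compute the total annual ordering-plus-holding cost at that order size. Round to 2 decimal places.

EOQ = √(2DS/H) = √(2 × 17,000 × 316 / 16.1)
    = √(667,329.19) ≈ 816.90 → Q = 817 bags
Annual ordering cost = (D/Q)·S = (17,000/817) × 316 = $6,575.28
Annual holding cost  = (Q/2)·H = (817/2) × 16.1 = $6,576.85
Total = $6,575.28 + $6,576.85 = $13,152.13

$13,152.13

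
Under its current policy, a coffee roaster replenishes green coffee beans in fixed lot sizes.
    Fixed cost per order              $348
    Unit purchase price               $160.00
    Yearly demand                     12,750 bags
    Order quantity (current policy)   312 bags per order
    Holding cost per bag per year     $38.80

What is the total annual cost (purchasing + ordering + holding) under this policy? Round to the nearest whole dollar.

Orders/yr = 12,750/312 = 40.865; ordering cost = 40.865 × $348 = $14,221.15
Average inventory = 312/2 = 156; holding cost = 156 × $38.8 = $6,052.80
Purchase cost = D·C = 12,750 × 160 = $2,040,000.00
Total = $14,221.15 + $6,052.80 + $2,040,000.00 = $2,060,273.95

$2,060,274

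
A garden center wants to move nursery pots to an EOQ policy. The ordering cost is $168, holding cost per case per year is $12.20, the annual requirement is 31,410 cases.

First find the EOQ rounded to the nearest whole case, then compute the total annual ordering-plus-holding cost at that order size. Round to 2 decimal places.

$11,347.06

2DS/H = 2·31,410·168/12.2 = 865,062.30
EOQ = √865,062.30 ≈ 930.09 → Q = 930 cases
Orders/yr = 31,410/930 = 33.774; ordering cost = 33.774 × $168 = $5,674.06
Average inventory = 930/2 = 465; holding cost = 465 × $12.2 = $5,673.00
Total = $5,674.06 + $5,673.00 = $11,347.06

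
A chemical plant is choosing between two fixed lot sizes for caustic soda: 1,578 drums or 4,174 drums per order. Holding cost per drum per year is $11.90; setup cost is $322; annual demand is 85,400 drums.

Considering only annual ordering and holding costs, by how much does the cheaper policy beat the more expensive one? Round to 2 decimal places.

TC(Q) = (D/Q)S + (Q/2)H
TC(1,578) = (85,400/1,578)×322 + (1,578/2)×11.9 = $26,815.46
TC(4,174) = (85,400/4,174)×322 + (4,174/2)×11.9 = $31,423.42
Cheaper: Q = 1,578.  Difference = $4,607.95

$4,607.95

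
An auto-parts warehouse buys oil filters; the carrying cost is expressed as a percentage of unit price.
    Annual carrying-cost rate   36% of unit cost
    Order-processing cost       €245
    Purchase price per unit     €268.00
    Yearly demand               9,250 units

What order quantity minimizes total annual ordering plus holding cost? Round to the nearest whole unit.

217 units

Carrying cost H = €268 × 36% = €96.4800/unit/yr
Q* = √(2·D·S / H) = √(2·9,250·245 / 96.48) = √46,978.6 ≈ 216.75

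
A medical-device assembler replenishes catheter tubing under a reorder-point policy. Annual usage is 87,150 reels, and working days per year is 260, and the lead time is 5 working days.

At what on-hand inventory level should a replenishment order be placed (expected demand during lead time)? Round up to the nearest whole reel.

1,676 reels

Daily demand d = 87,150 / 260 = 335.192 reels/day
Demand during lead time = 335.192 × 5 = 1,675.96
Reorder point = 1,675.96 → round up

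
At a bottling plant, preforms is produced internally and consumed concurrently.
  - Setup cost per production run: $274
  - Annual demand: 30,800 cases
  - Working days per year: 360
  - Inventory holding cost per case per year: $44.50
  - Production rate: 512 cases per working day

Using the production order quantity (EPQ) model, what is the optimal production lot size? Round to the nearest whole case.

Daily demand d = 30,800/360 = 85.556; p = 512; 1 − d/p = 0.83290
EPQ = √(2DS / (H(1 − d/p)))
    = √(2 × 30,800 × 274 / (44.5 × 0.83290)) ≈ 674.82

675 cases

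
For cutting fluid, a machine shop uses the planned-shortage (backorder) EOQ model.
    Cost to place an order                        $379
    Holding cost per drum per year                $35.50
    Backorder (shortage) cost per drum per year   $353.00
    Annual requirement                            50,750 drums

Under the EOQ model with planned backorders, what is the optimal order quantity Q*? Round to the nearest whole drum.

Basic EOQ = √(2·50,750·379/35.5) = 1,040.971
Backorder adjustment √((H+b)/b) = √((35.5+353)/353) = 1.0491
Q* = 1,040.971 × 1.0491 ≈ 1,092.06

1,092 drums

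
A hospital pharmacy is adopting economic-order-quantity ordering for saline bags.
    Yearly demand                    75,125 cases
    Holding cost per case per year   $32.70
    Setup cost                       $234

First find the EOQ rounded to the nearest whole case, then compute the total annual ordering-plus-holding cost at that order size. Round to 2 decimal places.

Q* = √(2·D·S / H) = √(2·75,125·234 / 32.7) = √1,075,183.5 ≈ 1,036.91 → Q = 1,037 cases
Ordering: D/Q × S = 75,125/1,037 × $234 = $16,952.03
Holding:  Q/2 × H = 1,037/2 × $32.7 = $16,954.95
Total = $16,952.03 + $16,954.95 = $33,906.98

$33,906.98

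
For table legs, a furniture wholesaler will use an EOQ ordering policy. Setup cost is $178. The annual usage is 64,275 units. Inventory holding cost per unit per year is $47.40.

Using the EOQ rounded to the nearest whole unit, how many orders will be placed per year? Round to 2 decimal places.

92.48 orders per year

2DS/H = 2·64,275·178/47.4 = 482,740.51
EOQ = √482,740.51 ≈ 694.80 → Q = 695
N = D/Q = 64,275/695 ≈ 92.482 orders/yr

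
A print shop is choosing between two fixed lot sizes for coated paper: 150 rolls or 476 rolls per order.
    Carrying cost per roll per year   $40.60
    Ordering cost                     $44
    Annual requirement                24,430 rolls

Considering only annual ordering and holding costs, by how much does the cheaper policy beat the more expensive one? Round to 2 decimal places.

$1,709.90

Annual cost at Q: ordering D·S/Q plus holding Q·H/2.
TC(150) = (24,430/150)×44 + (150/2)×40.6 = $10,211.13
TC(476) = (24,430/476)×44 + (476/2)×40.6 = $11,921.04
Cheaper: Q = 150.  Difference = $1,709.90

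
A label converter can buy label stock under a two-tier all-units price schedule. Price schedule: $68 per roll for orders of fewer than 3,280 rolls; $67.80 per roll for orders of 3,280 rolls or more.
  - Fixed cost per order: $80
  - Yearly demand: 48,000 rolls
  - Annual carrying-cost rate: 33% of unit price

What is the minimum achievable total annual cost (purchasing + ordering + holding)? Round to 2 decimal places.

$3,277,127.80

H₁ = 33%×$68 = $22.4400;  H₂ = 33%×$67.80 = $22.3740
EOQ₁ = √(2×48,000×80/22.4400) = 585.02  (< 3,280, feasible at tier 1)
EOQ₂ = √(2×48,000×80/22.3740) = 585.88  (< 3,280 → use Q = 3,280 at tier-2 price)
TC(tier 1 (EOQ₁), Q≈585.0) = $3,277,127.80
TC(tier 2, Q≈3,280.0) = $3,292,264.09
Minimum at tier 1 (EOQ₁): $3,277,127.80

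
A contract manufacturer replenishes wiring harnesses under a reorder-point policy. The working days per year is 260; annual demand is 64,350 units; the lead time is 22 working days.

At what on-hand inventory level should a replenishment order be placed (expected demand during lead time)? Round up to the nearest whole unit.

Daily demand d = 64,350 / 260 = 247.500 units/day
Demand during lead time = 247.500 × 22 = 5,445.00
Reorder point = 5,445.00 → round up

5,445 units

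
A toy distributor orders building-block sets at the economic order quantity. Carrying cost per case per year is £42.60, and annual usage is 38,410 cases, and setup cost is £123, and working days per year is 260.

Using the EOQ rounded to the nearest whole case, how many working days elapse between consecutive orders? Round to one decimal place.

3.2 days

Optimal lot size Q* = (2 × 38,410 × £123 / £42.6)^½ ≈ 470.96 → Q = 471 cases
Cycle time = (working days × Q)/D = (260 × 471) / 38,410 = 3.188 days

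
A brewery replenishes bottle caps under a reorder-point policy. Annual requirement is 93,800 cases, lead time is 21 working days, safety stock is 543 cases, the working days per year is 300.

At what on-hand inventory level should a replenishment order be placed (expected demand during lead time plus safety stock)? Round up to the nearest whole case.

Daily demand d = 93,800 / 300 = 312.667 cases/day
Demand during lead time = 312.667 × 21 = 6,566.00
Reorder point = 6,566.00 + 543 = 7,109.00 → round up

7,109 cases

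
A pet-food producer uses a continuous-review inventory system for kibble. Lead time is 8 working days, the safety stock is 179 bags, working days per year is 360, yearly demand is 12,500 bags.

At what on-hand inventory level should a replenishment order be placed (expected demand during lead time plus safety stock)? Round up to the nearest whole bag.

457 bags

Daily demand d = 12,500 / 360 = 34.722 bags/day
Demand during lead time = 34.722 × 8 = 277.78
Reorder point = 277.78 + 179 = 456.78 → round up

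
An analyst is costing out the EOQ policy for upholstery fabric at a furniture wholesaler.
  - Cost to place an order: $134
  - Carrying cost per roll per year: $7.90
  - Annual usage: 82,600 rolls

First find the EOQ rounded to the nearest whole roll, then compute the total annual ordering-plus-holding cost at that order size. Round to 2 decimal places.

$13,224.25

Optimal lot size Q* = (2 × 82,600 × $134 / $7.9)^½ ≈ 1,673.96 → Q = 1,674 rolls
Orders/yr = 82,600/1,674 = 49.343; ordering cost = 49.343 × $134 = $6,611.95
Average inventory = 1,674/2 = 837; holding cost = 837 × $7.9 = $6,612.30
Total = $6,611.95 + $6,612.30 = $13,224.25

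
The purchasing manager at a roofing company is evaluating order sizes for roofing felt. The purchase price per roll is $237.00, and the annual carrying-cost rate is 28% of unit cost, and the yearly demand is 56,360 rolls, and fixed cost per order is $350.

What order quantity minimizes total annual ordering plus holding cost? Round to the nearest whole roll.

Carrying cost H = $237 × 28% = $66.3600/roll/yr
Optimal lot size Q* = (2 × 56,360 × $350 / $66.36)^½ ≈ 771.05

771 rolls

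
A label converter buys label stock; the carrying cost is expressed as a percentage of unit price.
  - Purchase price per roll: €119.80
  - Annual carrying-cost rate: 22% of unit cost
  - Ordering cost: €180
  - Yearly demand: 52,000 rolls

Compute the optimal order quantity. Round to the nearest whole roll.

Holding cost per roll per year: H = 22% × €119.8 = €26.3560
Optimal lot size Q* = (2 × 52,000 × €180 / €26.356)^½ ≈ 842.78

843 rolls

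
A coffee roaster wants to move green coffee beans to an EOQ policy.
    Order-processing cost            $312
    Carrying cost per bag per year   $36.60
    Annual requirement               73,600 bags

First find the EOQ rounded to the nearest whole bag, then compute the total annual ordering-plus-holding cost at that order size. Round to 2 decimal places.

$40,998.86

Q* = √(2·D·S / H) = √(2·73,600·312 / 36.6) = √1,254,819.7 ≈ 1,120.19 → Q = 1,120 bags
Ordering: D/Q × S = 73,600/1,120 × $312 = $20,502.86
Holding:  Q/2 × H = 1,120/2 × $36.6 = $20,496.00
Total = $20,502.86 + $20,496.00 = $40,998.86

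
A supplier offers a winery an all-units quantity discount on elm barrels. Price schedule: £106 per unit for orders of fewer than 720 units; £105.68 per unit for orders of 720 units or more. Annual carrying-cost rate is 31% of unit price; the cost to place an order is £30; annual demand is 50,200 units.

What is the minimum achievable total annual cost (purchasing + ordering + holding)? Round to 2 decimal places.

£5,319,021.55

H₁ = 31%×£106 = £32.8600;  H₂ = 31%×£105.68 = £32.7608
EOQ₁ = √(2×50,200×30/32.8600) = 302.76  (< 720, feasible at tier 1)
EOQ₂ = √(2×50,200×30/32.7608) = 303.21  (< 720 → use Q = 720 at tier-2 price)
TC(tier 1 (EOQ₁), Q≈302.8) = £5,331,148.58
TC(tier 2, Q≈720.0) = £5,319,021.55
Minimum at tier 2: £5,319,021.55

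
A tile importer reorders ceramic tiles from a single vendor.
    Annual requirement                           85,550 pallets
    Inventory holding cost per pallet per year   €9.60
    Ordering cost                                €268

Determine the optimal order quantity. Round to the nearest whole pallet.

2,186 pallets

Q* = √(2·D·S / H) = √(2·85,550·268 / 9.6) = √4,776,541.7 ≈ 2,185.53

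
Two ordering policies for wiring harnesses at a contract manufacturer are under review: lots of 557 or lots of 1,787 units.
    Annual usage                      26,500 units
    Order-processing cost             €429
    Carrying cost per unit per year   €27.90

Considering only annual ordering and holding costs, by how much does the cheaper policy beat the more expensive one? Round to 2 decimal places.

€3,110.05

TC(Q) = (D/Q)S + (Q/2)H
TC(557) = (26,500/557)×429 + (557/2)×27.9 = €28,180.38
TC(1,787) = (26,500/1,787)×429 + (1,787/2)×27.9 = €31,290.43
Lots of 557 are cheaper by €3,110.05.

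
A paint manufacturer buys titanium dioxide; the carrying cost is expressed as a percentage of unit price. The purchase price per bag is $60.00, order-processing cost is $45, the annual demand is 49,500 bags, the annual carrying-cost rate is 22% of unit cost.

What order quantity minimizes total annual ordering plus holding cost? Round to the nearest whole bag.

581 bags

Carrying cost H = $60 × 22% = $13.2000/bag/yr
2DS/H = 2·49,500·45/13.2 = 337,500.00
EOQ = √337,500.00 ≈ 580.95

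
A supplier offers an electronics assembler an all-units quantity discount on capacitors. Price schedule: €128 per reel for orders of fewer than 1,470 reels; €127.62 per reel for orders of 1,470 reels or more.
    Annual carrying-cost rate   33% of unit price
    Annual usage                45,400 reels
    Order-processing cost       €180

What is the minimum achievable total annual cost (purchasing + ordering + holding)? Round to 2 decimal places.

€5,830,461.41

H₁ = 33%×€128 = €42.2400;  H₂ = 33%×€127.62 = €42.1146
EOQ₁ = √(2×45,400×180/42.2400) = 622.04  (< 1,470, feasible at tier 1)
EOQ₂ = √(2×45,400×180/42.1146) = 622.96  (< 1,470 → use Q = 1,470 at tier-2 price)
TC(tier 1 (EOQ₁), Q≈622.0) = €5,837,474.90
TC(tier 2, Q≈1,470.0) = €5,830,461.41
Minimum at tier 2: €5,830,461.41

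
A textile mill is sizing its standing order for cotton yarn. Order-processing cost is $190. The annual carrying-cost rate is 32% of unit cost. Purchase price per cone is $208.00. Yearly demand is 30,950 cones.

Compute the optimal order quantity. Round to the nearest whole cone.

Holding cost per cone per year: H = 32% × $208 = $66.5600
EOQ = √(2DS/H) = √(2 × 30,950 × 190 / 66.56)
    = √(176,697.72) ≈ 420.35

420 cones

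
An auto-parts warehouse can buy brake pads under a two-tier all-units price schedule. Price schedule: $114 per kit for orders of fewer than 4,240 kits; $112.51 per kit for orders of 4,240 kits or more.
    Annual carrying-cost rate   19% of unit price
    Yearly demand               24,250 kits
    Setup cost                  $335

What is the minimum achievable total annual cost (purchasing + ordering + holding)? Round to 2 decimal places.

$2,775,602.51

H₁ = 19%×$114 = $21.6600;  H₂ = 19%×$112.51 = $21.3769
EOQ₁ = √(2×24,250×335/21.6600) = 866.09  (< 4,240, feasible at tier 1)
EOQ₂ = √(2×24,250×335/21.3769) = 871.81  (< 4,240 → use Q = 4,240 at tier-2 price)
TC(tier 1 (EOQ₁), Q≈866.1) = $2,783,259.55
TC(tier 2, Q≈4,240.0) = $2,775,602.51
Minimum at tier 2: $2,775,602.51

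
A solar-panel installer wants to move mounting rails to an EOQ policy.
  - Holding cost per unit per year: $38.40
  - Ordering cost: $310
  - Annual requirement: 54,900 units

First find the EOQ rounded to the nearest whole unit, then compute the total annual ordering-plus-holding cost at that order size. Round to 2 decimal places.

$36,153.28

Optimal lot size Q* = (2 × 54,900 × $310 / $38.4)^½ ≈ 941.49 → Q = 941 units
Orders/yr = 54,900/941 = 58.342; ordering cost = 58.342 × $310 = $18,086.08
Average inventory = 941/2 = 470.5; holding cost = 470.5 × $38.4 = $18,067.20
Total = $18,086.08 + $18,067.20 = $36,153.28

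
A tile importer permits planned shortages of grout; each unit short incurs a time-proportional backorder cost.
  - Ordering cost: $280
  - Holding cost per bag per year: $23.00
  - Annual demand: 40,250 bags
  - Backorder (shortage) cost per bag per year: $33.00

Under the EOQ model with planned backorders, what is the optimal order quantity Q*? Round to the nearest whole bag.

1,290 bags

Basic EOQ = √(2·40,250·280/23) = 989.949
Backorder adjustment √((H+b)/b) = √((23+33)/33) = 1.3027
Q* = 989.949 × 1.3027 ≈ 1,289.59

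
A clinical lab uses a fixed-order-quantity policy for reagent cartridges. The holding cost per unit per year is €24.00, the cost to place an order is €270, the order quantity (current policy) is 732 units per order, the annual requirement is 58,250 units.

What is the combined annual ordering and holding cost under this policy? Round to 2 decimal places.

Ordering: D/Q × S = 58,250/732 × €270 = €21,485.66
Holding:  Q/2 × H = 732/2 × €24 = €8,784.00
Total = €21,485.66 + €8,784.00 = €30,269.66

€30,269.66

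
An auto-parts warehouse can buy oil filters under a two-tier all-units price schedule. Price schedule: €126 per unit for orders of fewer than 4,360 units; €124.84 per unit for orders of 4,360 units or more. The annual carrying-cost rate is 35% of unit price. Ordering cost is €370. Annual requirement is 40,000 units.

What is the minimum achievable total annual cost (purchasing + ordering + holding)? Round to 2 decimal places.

€5,076,129.77

H₁ = 35%×€126 = €44.1000;  H₂ = 35%×€124.84 = €43.6940
EOQ₁ = √(2×40,000×370/44.1000) = 819.27  (< 4,360, feasible at tier 1)
EOQ₂ = √(2×40,000×370/43.6940) = 823.07  (< 4,360 → use Q = 4,360 at tier-2 price)
TC(tier 1 (EOQ₁), Q≈819.3) = €5,076,129.77
TC(tier 2, Q≈4,360.0) = €5,092,247.42
Minimum at tier 1 (EOQ₁): €5,076,129.77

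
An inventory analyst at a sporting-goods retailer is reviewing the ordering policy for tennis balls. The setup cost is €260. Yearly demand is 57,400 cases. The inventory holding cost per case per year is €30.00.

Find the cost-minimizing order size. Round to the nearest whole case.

997 cases

EOQ = √(2DS/H) = √(2 × 57,400 × 260 / 30)
    = √(994,933.33) ≈ 997.46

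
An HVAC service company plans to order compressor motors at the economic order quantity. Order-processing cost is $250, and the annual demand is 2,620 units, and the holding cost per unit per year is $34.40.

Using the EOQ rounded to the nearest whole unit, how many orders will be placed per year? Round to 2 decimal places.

13.44 orders per year

2DS/H = 2·2,620·250/34.4 = 38,081.40
EOQ = √38,081.40 ≈ 195.14 → Q = 195
Orders per year = D/Q = 2,620 / 195 = 13.436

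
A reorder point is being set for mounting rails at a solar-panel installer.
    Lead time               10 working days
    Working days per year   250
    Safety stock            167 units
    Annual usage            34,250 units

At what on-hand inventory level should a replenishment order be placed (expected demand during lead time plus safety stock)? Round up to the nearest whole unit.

Daily demand d = 34,250 / 250 = 137.000 units/day
Demand during lead time = 137.000 × 10 = 1,370.00
Reorder point = 1,370.00 + 167 = 1,537.00 → round up

1,537 units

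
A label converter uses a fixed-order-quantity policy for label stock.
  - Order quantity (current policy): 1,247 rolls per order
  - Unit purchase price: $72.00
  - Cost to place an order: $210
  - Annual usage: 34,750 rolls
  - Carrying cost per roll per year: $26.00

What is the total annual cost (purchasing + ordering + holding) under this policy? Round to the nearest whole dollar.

$2,524,063

Ordering: D/Q × S = 34,750/1,247 × $210 = $5,852.04
Holding:  Q/2 × H = 1,247/2 × $26 = $16,211.00
Purchase cost = D·C = 34,750 × 72 = $2,502,000.00
Total = $5,852.04 + $16,211.00 + $2,502,000.00 = $2,524,063.04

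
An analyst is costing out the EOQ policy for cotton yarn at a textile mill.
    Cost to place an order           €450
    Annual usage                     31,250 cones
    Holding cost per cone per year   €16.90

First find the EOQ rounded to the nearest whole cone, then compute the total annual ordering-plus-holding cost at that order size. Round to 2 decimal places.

€21,801.66

EOQ = √(2DS/H) = √(2 × 31,250 × 450 / 16.9)
    = √(1,664,201.18) ≈ 1,290.04 → Q = 1,290 cones
Annual ordering cost = (D/Q)·S = (31,250/1,290) × 450 = €10,901.16
Annual holding cost  = (Q/2)·H = (1,290/2) × 16.9 = €10,900.50
Total = €10,901.16 + €10,900.50 = €21,801.66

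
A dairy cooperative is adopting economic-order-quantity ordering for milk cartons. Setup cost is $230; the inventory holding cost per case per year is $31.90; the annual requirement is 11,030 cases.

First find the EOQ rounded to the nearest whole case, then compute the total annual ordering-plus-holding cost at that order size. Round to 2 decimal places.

$12,722.20

Optimal lot size Q* = (2 × 11,030 × $230 / $31.9)^½ ≈ 398.81 → Q = 399 cases
Annual ordering cost = (D/Q)·S = (11,030/399) × 230 = $6,358.15
Annual holding cost  = (Q/2)·H = (399/2) × 31.9 = $6,364.05
Total = $6,358.15 + $6,364.05 = $12,722.20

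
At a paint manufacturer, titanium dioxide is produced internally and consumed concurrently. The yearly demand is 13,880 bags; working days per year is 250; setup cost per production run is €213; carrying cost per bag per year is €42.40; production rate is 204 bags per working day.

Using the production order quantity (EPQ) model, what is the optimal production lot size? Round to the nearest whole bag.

d = 13,880/250 = 55.5200 bags/day;  effective holding cost H(1 − d/p) = 42.4·(1 − 55.5200/204) = 30.86055
Q* = √(2DS / H_eff) = √(2·13,880·213 / 30.86055) ≈ 437.72

438 bags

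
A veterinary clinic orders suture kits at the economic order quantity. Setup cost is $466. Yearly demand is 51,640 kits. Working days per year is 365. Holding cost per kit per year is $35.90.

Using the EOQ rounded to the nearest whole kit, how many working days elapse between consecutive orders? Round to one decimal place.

8.2 days

Q* = √(2·D·S / H) = √(2·51,640·466 / 35.9) = √1,340,626.2 ≈ 1,157.85 → Q = 1,158 kits
Days between orders = 365 / (D/Q) = 365 / 44.594 ≈ 8.185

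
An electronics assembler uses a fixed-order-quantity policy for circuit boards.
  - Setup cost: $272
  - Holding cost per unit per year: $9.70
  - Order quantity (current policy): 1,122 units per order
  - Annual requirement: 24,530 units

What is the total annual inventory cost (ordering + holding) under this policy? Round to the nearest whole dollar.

$11,388

Annual ordering cost = (D/Q)·S = (24,530/1,122) × 272 = $5,946.67
Annual holding cost  = (Q/2)·H = (1,122/2) × 9.7 = $5,441.70
Total = $5,946.67 + $5,441.70 = $11,388.37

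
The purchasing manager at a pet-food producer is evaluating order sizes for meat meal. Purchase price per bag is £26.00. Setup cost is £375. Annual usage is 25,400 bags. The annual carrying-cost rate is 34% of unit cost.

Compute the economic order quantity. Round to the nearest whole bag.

1,468 bags

Holding cost per bag per year: H = 34% × £26 = £8.8400
Q* = √(2·D·S / H) = √(2·25,400·375 / 8.84) = √2,154,977.4 ≈ 1,467.98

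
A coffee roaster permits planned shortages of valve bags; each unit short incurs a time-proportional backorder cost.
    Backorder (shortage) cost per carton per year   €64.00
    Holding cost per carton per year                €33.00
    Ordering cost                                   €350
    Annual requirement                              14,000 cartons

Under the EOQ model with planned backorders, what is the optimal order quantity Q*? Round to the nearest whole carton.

Basic EOQ = √(2·14,000·350/33) = 544.949
Backorder adjustment √((H+b)/b) = √((33+64)/64) = 1.2311
Q* = 544.949 × 1.2311 ≈ 670.89

671 cartons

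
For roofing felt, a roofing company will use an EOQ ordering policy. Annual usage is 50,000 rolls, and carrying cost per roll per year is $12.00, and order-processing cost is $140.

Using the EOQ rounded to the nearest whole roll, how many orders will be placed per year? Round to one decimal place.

46.3 orders per year

EOQ = √(2DS/H) = √(2 × 50,000 × 140 / 12)
    = √(1,166,666.67) ≈ 1,080.12 → Q = 1,080
Orders per year = D/Q = 50,000 / 1,080 = 46.296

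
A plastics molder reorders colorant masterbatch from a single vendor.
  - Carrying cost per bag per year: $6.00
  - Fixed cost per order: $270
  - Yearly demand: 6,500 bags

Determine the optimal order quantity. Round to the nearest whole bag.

EOQ = √(2DS/H) = √(2 × 6,500 × 270 / 6)
    = √(585,000.00) ≈ 764.85

765 bags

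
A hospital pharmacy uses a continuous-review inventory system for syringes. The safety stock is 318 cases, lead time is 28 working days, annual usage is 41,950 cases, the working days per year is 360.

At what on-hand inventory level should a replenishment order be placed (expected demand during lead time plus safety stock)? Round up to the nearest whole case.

Daily demand d = 41,950 / 360 = 116.528 cases/day
Demand during lead time = 116.528 × 28 = 3,262.78
Reorder point = 3,262.78 + 318 = 3,580.78 → round up

3,581 cases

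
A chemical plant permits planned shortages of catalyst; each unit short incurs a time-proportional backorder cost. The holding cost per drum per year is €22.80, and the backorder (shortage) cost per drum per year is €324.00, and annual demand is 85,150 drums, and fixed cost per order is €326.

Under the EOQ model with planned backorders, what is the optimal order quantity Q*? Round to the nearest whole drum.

1,614 drums

Basic EOQ = √(2·85,150·326/22.8) = 1,560.446
Backorder adjustment √((H+b)/b) = √((22.8+324)/324) = 1.0346
Q* = 1,560.446 × 1.0346 ≈ 1,614.42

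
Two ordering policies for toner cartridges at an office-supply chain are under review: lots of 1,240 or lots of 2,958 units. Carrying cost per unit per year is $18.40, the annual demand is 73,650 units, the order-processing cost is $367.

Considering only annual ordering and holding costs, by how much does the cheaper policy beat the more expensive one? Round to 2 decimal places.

For each Q, cost = (D/Q)·S + (Q/2)·H.
TC(1,240) = (73,650/1,240)×367 + (1,240/2)×18.4 = $33,206.02
TC(2,958) = (73,650/2,958)×367 + (2,958/2)×18.4 = $36,351.38
Cheaper: Q = 1,240.  Difference = $3,145.35

$3,145.35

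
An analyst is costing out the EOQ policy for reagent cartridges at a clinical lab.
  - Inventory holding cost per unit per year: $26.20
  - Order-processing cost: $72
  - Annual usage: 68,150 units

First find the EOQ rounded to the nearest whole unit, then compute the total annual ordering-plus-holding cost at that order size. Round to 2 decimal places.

$16,034.85

Optimal lot size Q* = (2 × 68,150 × $72 / $26.2)^½ ≈ 612.02 → Q = 612 units
Annual ordering cost = (D/Q)·S = (68,150/612) × 72 = $8,017.65
Annual holding cost  = (Q/2)·H = (612/2) × 26.2 = $8,017.20
Total = $8,017.65 + $8,017.20 = $16,034.85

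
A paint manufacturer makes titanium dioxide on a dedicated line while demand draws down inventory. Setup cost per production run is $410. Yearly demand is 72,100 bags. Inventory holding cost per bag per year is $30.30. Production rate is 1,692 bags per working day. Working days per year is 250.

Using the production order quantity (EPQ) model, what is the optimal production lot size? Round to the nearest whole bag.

1,534 bags

Daily demand d = 72,100/250 = 288.400; p = 1692; 1 − d/p = 0.82955
EPQ = √(2DS / (H(1 − d/p)))
    = √(2 × 72,100 × 410 / (30.3 × 0.82955)) ≈ 1,533.67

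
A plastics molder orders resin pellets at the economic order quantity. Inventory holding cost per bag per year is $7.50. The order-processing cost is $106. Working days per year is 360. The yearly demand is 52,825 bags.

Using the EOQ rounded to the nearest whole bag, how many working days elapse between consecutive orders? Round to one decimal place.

8.3 days

2DS/H = 2·52,825·106/7.5 = 1,493,186.67
EOQ = √1,493,186.67 ≈ 1,221.96 → Q = 1,222 bags
T = Q/D × 360 days = 1,222/52,825 × 360 = 8.328 days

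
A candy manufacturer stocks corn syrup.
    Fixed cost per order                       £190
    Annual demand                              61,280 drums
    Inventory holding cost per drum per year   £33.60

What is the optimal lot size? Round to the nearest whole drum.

832 drums

Q* = √(2·D·S / H) = √(2·61,280·190 / 33.6) = √693,047.6 ≈ 832.49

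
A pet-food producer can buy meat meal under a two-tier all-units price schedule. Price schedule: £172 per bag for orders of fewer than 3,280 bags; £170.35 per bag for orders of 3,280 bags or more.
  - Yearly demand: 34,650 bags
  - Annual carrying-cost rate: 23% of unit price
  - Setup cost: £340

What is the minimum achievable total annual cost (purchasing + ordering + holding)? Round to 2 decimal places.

£5,970,475.29

H₁ = 23%×£172 = £39.5600;  H₂ = 23%×£170.35 = £39.1805
EOQ₁ = √(2×34,650×340/39.5600) = 771.75  (< 3,280, feasible at tier 1)
EOQ₂ = √(2×34,650×340/39.1805) = 775.48  (< 3,280 → use Q = 3,280 at tier-2 price)
TC(tier 1 (EOQ₁), Q≈771.8) = £5,990,330.52
TC(tier 2, Q≈3,280.0) = £5,970,475.29
Minimum at tier 2: £5,970,475.29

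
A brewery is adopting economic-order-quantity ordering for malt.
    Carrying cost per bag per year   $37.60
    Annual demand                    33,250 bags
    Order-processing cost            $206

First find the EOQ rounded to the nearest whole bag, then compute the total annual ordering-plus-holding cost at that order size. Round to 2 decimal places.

$22,695.43

EOQ = √(2DS/H) = √(2 × 33,250 × 206 / 37.6)
    = √(364,335.11) ≈ 603.60 → Q = 604 bags
Orders/yr = 33,250/604 = 55.050; ordering cost = 55.050 × $206 = $11,340.23
Average inventory = 604/2 = 302; holding cost = 302 × $37.6 = $11,355.20
Total = $11,340.23 + $11,355.20 = $22,695.43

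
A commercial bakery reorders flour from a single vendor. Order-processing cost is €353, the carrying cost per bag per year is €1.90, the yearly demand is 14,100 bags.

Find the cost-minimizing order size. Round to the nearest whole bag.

EOQ = √(2DS/H) = √(2 × 14,100 × 353 / 1.9)
    = √(5,239,263.16) ≈ 2,288.94

2,289 bags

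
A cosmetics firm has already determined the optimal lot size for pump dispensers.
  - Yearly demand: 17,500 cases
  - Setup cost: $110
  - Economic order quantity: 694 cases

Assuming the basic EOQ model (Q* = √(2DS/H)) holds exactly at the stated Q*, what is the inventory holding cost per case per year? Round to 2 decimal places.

EOQ relation: Q² = 2DS/H, so rearrange for the unknown.
H = 2DS / Q² = 2 × 17,500 × 110 / 694² = 7.9936

$7.99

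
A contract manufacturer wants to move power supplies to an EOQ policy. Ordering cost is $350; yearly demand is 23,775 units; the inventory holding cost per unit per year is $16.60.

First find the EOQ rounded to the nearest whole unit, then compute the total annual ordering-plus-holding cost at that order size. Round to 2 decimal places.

EOQ = √(2DS/H) = √(2 × 23,775 × 350 / 16.6)
    = √(1,002,560.24) ≈ 1,001.28 → Q = 1,001 units
Annual ordering cost = (D/Q)·S = (23,775/1,001) × 350 = $8,312.94
Annual holding cost  = (Q/2)·H = (1,001/2) × 16.6 = $8,308.30
Total = $8,312.94 + $8,308.30 = $16,621.24

$16,621.24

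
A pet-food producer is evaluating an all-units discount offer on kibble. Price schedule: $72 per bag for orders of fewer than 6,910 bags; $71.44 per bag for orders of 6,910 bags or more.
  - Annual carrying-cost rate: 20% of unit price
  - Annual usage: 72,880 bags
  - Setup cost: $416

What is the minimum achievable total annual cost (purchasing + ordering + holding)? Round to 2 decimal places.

$5,260,299.81

H₁ = 20%×$72 = $14.4000;  H₂ = 20%×$71.44 = $14.2880
EOQ₁ = √(2×72,880×416/14.4000) = 2,052.03  (< 6,910, feasible at tier 1)
EOQ₂ = √(2×72,880×416/14.2880) = 2,060.06  (< 6,910 → use Q = 6,910 at tier-2 price)
TC(tier 1 (EOQ₁), Q≈2,052.0) = $5,276,909.29
TC(tier 2, Q≈6,910.0) = $5,260,299.81
Minimum at tier 2: $5,260,299.81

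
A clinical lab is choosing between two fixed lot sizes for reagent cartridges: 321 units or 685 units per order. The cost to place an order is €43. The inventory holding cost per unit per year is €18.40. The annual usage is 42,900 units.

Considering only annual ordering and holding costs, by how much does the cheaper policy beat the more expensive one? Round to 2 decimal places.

€295.06

TC(Q) = (D/Q)S + (Q/2)H
TC(321) = (42,900/321)×43 + (321/2)×18.4 = €8,699.93
TC(685) = (42,900/685)×43 + (685/2)×18.4 = €8,994.99
|ΔTC| = |€8,699.93 − €8,994.99| = €295.06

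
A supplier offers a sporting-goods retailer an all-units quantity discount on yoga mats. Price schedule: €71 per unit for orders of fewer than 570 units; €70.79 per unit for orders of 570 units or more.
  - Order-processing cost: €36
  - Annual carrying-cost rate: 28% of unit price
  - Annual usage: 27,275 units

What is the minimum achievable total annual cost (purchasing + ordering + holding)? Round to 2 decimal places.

€1,938,168.92

H₁ = 28%×€71 = €19.8800;  H₂ = 28%×€70.79 = €19.8212
EOQ₁ = √(2×27,275×36/19.8800) = 314.30  (< 570, feasible at tier 1)
EOQ₂ = √(2×27,275×36/19.8212) = 314.76  (< 570 → use Q = 570 at tier-2 price)
TC(tier 1 (EOQ₁), Q≈314.3) = €1,942,773.23
TC(tier 2, Q≈570.0) = €1,938,168.92
Minimum at tier 2: €1,938,168.92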